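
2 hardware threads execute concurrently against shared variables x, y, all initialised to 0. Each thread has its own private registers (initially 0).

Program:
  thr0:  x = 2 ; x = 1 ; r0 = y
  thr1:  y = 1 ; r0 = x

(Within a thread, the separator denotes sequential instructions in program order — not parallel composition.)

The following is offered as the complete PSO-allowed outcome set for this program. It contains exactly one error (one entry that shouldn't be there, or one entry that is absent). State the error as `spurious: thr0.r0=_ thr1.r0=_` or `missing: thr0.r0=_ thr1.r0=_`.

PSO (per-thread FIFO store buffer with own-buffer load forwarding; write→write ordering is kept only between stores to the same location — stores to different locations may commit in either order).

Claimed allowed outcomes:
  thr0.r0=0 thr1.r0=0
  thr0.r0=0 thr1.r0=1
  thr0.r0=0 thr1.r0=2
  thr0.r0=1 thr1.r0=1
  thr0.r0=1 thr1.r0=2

outcome vector order: (thr0.r0,thr1.r0)
PSO (6): <0 0> <0 1> <0 2> <1 0> <1 1> <1 2>
PSO∖claimed = {<1 0>}

missing: thr0.r0=1 thr1.r0=0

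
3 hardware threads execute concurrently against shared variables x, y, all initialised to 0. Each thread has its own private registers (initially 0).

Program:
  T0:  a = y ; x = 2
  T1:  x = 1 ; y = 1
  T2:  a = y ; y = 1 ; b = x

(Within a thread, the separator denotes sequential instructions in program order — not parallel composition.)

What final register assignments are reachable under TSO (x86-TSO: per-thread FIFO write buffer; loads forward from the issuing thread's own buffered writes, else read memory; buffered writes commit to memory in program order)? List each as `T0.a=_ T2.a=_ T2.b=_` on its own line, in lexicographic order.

outcome vector order: (T0.a,T2.a,T2.b)
|TSO outcomes| = 10

T0.a=0 T2.a=0 T2.b=0
T0.a=0 T2.a=0 T2.b=1
T0.a=0 T2.a=0 T2.b=2
T0.a=0 T2.a=1 T2.b=1
T0.a=0 T2.a=1 T2.b=2
T0.a=1 T2.a=0 T2.b=0
T0.a=1 T2.a=0 T2.b=1
T0.a=1 T2.a=0 T2.b=2
T0.a=1 T2.a=1 T2.b=1
T0.a=1 T2.a=1 T2.b=2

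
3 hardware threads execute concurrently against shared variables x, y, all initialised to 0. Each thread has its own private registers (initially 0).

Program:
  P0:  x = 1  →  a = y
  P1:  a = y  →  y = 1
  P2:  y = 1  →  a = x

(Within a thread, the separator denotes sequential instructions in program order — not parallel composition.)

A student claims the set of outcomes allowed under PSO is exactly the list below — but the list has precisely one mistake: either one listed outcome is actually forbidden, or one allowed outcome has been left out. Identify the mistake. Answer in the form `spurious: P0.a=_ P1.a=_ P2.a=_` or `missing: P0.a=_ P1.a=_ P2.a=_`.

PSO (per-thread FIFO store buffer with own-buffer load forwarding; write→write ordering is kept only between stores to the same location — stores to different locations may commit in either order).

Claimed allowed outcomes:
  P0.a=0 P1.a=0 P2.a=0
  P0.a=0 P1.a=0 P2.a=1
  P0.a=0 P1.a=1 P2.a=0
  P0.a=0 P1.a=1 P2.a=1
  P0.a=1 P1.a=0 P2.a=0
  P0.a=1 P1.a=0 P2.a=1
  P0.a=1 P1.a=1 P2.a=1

outcome vector order: (P0.a,P1.a,P2.a)
under PSO → <0 0 0>, <0 0 1>, <0 1 0>, <0 1 1>, <1 0 0>, <1 0 1>, <1 1 0>, <1 1 1>
PSO∖claimed = {<1 1 0>}

missing: P0.a=1 P1.a=1 P2.a=0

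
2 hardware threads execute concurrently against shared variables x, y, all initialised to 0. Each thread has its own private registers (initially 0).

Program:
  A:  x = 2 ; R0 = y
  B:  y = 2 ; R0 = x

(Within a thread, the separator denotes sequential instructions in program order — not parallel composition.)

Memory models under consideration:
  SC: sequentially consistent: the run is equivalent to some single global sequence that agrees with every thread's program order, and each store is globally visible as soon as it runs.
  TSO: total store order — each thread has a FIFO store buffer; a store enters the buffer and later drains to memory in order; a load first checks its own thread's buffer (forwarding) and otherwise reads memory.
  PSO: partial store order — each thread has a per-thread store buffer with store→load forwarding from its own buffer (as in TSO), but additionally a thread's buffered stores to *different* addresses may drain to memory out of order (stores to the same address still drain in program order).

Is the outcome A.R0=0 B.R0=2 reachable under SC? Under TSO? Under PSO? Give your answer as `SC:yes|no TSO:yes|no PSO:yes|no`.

outcome vector order: (A.R0,B.R0)
[SC] allowed = {<0 2>, <2 0>, <2 2>}
[TSO] allowed = {<0 0>, <0 2>, <2 0>, <2 2>}
[PSO] allowed = {<0 0>, <0 2>, <2 0>, <2 2>}
target <0 2> ∈ {SC,TSO,PSO}

SC:yes TSO:yes PSO:yes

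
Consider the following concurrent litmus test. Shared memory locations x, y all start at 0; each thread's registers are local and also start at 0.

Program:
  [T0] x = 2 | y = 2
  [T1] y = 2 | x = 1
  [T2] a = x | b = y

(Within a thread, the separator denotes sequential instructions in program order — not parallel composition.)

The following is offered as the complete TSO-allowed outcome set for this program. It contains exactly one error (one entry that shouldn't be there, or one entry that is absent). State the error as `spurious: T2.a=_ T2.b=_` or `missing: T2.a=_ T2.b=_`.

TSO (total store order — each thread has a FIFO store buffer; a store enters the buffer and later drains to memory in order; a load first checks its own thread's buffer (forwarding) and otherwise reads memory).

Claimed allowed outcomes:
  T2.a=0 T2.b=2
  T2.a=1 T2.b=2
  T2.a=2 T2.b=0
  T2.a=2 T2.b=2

missing: T2.a=0 T2.b=0

outcome vector order: (T2.a,T2.b)
under TSO → <0 0>, <0 2>, <1 2>, <2 0>, <2 2>
TSO∖claimed = {<0 0>}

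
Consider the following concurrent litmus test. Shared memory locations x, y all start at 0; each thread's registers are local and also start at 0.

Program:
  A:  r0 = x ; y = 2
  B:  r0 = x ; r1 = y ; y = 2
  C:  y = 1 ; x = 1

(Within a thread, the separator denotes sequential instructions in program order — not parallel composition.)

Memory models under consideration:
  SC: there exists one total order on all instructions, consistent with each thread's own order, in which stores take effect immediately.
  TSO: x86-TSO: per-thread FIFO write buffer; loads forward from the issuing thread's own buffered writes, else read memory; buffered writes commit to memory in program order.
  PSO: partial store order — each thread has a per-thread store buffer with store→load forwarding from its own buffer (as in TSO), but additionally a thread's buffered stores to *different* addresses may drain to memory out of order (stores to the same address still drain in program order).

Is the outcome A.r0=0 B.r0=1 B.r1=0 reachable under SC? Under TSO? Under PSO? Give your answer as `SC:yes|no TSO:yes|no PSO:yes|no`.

outcome vector order: (A.r0,B.r0,B.r1)
under SC → 0/0/0 0/0/1 0/0/2 0/1/1 0/1/2 1/0/0 1/0/1 1/0/2 1/1/1 1/1/2
under TSO → 0/0/0 0/0/1 0/0/2 0/1/1 0/1/2 1/0/0 1/0/1 1/0/2 1/1/1 1/1/2
under PSO → 0/0/0 0/0/1 0/0/2 0/1/0 0/1/1 0/1/2 1/0/0 1/0/1 1/0/2 1/1/0 1/1/1 1/1/2
target 0/1/0 ∈ {PSO}

SC:no TSO:no PSO:yes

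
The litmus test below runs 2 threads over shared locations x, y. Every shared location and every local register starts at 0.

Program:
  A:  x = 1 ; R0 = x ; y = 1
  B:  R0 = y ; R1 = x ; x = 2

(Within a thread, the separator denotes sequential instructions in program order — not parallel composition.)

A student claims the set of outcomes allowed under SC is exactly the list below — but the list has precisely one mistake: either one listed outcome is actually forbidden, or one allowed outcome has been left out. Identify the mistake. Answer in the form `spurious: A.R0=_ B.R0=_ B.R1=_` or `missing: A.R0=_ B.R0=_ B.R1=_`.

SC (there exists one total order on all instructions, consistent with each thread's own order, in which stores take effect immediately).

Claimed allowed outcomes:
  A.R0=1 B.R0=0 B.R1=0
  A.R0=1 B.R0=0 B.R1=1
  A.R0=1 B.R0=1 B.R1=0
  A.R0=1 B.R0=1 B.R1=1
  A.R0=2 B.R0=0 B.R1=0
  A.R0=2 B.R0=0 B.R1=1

outcome vector order: (A.R0,B.R0,B.R1)
SC (5): (1,0,0); (1,0,1); (1,1,1); (2,0,0); (2,0,1)
claimed∖SC = {(1,1,0)}

spurious: A.R0=1 B.R0=1 B.R1=0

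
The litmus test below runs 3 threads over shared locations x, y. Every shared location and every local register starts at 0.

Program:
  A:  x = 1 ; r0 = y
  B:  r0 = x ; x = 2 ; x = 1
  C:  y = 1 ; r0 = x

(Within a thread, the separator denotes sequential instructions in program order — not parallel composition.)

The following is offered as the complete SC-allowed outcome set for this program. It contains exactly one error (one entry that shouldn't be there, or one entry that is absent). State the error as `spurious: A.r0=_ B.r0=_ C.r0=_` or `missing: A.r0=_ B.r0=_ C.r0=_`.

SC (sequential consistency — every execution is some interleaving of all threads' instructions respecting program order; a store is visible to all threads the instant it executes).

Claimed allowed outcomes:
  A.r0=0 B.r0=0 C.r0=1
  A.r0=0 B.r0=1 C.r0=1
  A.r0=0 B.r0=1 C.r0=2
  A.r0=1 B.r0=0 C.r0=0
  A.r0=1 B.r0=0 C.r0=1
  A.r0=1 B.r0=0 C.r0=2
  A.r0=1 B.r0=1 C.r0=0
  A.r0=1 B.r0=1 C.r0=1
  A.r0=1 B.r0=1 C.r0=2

outcome vector order: (A.r0,B.r0,C.r0)
SC: 10 outcomes — {(0,0,1), (0,0,2), (0,1,1), (0,1,2), (1,0,0), (1,0,1), (1,0,2), (1,1,0), (1,1,1), (1,1,2)}
SC∖claimed = {(0,0,2)}

missing: A.r0=0 B.r0=0 C.r0=2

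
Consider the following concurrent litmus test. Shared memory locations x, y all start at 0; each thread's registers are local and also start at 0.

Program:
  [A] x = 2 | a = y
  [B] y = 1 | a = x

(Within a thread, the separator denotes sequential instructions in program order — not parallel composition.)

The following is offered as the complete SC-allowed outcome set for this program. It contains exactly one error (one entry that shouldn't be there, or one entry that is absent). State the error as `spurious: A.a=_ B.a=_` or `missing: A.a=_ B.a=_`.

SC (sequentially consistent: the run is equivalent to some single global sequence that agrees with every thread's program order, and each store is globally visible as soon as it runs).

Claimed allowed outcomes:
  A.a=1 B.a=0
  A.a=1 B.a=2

missing: A.a=0 B.a=2

outcome vector order: (A.a,B.a)
[SC] allowed = {<0 2> <1 0> <1 2>}
SC∖claimed = {<0 2>}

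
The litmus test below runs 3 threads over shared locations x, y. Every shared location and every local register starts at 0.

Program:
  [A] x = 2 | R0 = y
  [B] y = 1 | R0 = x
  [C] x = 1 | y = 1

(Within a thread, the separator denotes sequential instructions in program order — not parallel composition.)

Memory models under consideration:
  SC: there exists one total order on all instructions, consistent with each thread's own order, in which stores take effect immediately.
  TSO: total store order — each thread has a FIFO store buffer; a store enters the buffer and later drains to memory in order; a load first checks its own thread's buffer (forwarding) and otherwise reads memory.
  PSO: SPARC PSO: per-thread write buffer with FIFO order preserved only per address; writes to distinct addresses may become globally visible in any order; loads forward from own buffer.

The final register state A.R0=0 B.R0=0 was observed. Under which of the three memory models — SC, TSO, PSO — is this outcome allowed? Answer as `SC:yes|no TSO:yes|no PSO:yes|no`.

SC:no TSO:yes PSO:yes

outcome vector order: (A.R0,B.R0)
under SC → (0,1); (0,2); (1,0); (1,1); (1,2)
under TSO → (0,0); (0,1); (0,2); (1,0); (1,1); (1,2)
under PSO → (0,0); (0,1); (0,2); (1,0); (1,1); (1,2)
target (0,0) ∈ {TSO,PSO}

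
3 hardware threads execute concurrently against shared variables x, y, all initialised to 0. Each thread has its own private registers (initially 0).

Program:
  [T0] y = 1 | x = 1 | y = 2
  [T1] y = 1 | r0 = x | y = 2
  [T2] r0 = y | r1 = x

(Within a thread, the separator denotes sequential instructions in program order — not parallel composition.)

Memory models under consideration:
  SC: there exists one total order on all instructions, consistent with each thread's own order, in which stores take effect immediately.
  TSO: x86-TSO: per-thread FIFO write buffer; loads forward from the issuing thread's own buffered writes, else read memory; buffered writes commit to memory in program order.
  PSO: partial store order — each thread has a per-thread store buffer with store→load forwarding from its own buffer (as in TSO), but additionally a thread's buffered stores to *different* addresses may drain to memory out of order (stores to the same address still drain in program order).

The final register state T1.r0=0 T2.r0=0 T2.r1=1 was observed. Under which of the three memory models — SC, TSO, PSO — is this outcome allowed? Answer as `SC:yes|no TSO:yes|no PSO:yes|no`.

outcome vector order: (T1.r0,T2.r0,T2.r1)
SC (11): <0 0 0>; <0 0 1>; <0 1 0>; <0 1 1>; <0 2 0>; <0 2 1>; <1 0 0>; <1 0 1>; <1 1 0>; <1 1 1>; <1 2 1>
TSO (11): <0 0 0>; <0 0 1>; <0 1 0>; <0 1 1>; <0 2 0>; <0 2 1>; <1 0 0>; <1 0 1>; <1 1 0>; <1 1 1>; <1 2 1>
PSO (12): <0 0 0>; <0 0 1>; <0 1 0>; <0 1 1>; <0 2 0>; <0 2 1>; <1 0 0>; <1 0 1>; <1 1 0>; <1 1 1>; <1 2 0>; <1 2 1>
target <0 0 1> ∈ {SC,TSO,PSO}

SC:yes TSO:yes PSO:yes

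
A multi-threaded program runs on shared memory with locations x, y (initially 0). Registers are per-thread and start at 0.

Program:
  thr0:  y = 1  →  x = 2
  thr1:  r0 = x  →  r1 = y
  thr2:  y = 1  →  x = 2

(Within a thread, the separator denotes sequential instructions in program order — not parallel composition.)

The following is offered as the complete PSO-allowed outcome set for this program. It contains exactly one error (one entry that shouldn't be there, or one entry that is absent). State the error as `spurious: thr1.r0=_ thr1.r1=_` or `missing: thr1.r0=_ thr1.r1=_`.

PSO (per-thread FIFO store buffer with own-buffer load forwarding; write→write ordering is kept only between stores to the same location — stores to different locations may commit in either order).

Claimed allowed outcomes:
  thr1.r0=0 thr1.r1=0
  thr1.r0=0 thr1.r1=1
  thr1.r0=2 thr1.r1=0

missing: thr1.r0=2 thr1.r1=1

outcome vector order: (thr1.r0,thr1.r1)
PSO: 4 outcomes — {00; 01; 20; 21}
PSO∖claimed = {21}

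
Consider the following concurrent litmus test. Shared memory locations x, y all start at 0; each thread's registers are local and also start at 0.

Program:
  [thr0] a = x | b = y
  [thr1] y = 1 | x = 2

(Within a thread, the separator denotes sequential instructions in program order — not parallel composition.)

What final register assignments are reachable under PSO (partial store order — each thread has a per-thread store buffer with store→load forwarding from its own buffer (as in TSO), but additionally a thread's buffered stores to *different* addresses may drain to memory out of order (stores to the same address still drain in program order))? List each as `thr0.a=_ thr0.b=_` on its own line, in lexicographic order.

thr0.a=0 thr0.b=0
thr0.a=0 thr0.b=1
thr0.a=2 thr0.b=0
thr0.a=2 thr0.b=1

outcome vector order: (thr0.a,thr0.b)
|PSO outcomes| = 4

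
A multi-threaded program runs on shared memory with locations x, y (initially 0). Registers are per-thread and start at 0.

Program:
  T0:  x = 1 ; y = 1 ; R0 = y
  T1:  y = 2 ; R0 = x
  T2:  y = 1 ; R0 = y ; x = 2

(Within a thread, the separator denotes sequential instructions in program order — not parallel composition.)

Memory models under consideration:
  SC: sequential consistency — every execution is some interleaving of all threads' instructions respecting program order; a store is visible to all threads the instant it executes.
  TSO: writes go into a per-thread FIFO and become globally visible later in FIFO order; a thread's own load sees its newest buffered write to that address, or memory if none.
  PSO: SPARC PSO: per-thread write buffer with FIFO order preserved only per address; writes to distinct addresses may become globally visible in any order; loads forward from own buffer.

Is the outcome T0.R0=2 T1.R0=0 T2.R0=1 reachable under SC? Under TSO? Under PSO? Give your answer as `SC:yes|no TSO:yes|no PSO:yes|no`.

outcome vector order: (T0.R0,T1.R0,T2.R0)
SC: 10 outcomes — {1/0/1, 1/0/2, 1/1/1, 1/1/2, 1/2/1, 1/2/2, 2/1/1, 2/1/2, 2/2/1, 2/2/2}
TSO: 12 outcomes — {1/0/1, 1/0/2, 1/1/1, 1/1/2, 1/2/1, 1/2/2, 2/0/1, 2/0/2, 2/1/1, 2/1/2, 2/2/1, 2/2/2}
PSO: 12 outcomes — {1/0/1, 1/0/2, 1/1/1, 1/1/2, 1/2/1, 1/2/2, 2/0/1, 2/0/2, 2/1/1, 2/1/2, 2/2/1, 2/2/2}
target 2/0/1 ∈ {TSO,PSO}

SC:no TSO:yes PSO:yes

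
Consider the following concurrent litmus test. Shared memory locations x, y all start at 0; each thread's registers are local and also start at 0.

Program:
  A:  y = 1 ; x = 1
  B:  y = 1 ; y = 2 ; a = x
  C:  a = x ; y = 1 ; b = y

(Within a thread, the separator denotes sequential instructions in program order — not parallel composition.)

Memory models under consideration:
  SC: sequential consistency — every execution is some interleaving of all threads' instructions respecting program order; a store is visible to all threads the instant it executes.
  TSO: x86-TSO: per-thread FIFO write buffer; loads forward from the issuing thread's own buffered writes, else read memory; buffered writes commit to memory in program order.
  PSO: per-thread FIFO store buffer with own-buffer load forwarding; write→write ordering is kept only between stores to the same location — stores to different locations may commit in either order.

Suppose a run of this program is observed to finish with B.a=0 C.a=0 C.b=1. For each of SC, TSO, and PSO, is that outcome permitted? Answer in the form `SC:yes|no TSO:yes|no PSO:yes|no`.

SC:yes TSO:yes PSO:yes

outcome vector order: (B.a,C.a,C.b)
[SC] allowed = {001, 002, 011, 101, 102, 111, 112}
[TSO] allowed = {001, 002, 011, 012, 101, 102, 111, 112}
[PSO] allowed = {001, 002, 011, 012, 101, 102, 111, 112}
target 001 ∈ {SC,TSO,PSO}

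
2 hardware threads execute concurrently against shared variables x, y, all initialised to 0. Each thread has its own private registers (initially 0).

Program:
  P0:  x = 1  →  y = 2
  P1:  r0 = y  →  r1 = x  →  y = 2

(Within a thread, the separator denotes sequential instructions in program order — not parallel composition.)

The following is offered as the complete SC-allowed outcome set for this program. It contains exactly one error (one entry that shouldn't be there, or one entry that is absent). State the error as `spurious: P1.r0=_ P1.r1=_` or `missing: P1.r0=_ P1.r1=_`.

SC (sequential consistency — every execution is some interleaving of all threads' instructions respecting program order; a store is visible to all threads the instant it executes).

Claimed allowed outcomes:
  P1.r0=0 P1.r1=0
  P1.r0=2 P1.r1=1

outcome vector order: (P1.r0,P1.r1)
SC (3): (0,0); (0,1); (2,1)
SC∖claimed = {(0,1)}

missing: P1.r0=0 P1.r1=1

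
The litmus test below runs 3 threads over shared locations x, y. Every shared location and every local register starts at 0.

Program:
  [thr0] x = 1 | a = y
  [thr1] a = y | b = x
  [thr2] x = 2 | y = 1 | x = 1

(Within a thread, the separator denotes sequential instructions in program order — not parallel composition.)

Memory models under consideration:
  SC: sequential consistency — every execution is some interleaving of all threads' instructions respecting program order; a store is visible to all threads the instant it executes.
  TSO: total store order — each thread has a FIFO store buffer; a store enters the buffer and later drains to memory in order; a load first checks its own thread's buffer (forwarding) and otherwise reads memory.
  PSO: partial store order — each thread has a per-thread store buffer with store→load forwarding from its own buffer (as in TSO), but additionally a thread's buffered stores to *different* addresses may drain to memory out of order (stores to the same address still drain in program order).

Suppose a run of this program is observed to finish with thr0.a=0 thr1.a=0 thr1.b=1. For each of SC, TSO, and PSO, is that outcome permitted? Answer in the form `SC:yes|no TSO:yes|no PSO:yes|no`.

outcome vector order: (thr0.a,thr1.a,thr1.b)
SC: 10 outcomes — {<0 0 0> <0 0 1> <0 0 2> <0 1 1> <0 1 2> <1 0 0> <1 0 1> <1 0 2> <1 1 1> <1 1 2>}
TSO: 10 outcomes — {<0 0 0> <0 0 1> <0 0 2> <0 1 1> <0 1 2> <1 0 0> <1 0 1> <1 0 2> <1 1 1> <1 1 2>}
PSO: 12 outcomes — {<0 0 0> <0 0 1> <0 0 2> <0 1 0> <0 1 1> <0 1 2> <1 0 0> <1 0 1> <1 0 2> <1 1 0> <1 1 1> <1 1 2>}
target <0 0 1> ∈ {SC,TSO,PSO}

SC:yes TSO:yes PSO:yes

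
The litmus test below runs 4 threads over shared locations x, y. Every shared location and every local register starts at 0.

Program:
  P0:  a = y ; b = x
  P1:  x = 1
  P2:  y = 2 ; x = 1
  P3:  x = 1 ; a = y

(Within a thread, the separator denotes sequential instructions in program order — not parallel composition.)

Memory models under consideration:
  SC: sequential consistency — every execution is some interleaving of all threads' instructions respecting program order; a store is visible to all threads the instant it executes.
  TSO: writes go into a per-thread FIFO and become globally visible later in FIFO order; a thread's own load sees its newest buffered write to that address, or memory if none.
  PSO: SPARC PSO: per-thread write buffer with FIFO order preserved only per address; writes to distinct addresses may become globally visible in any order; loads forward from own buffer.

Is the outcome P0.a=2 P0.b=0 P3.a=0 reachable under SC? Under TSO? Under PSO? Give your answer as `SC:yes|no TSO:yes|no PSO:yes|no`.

outcome vector order: (P0.a,P0.b,P3.a)
[SC] allowed = {(0,0,0), (0,0,2), (0,1,0), (0,1,2), (2,0,2), (2,1,0), (2,1,2)}
[TSO] allowed = {(0,0,0), (0,0,2), (0,1,0), (0,1,2), (2,0,0), (2,0,2), (2,1,0), (2,1,2)}
[PSO] allowed = {(0,0,0), (0,0,2), (0,1,0), (0,1,2), (2,0,0), (2,0,2), (2,1,0), (2,1,2)}
target (2,0,0) ∈ {TSO,PSO}

SC:no TSO:yes PSO:yes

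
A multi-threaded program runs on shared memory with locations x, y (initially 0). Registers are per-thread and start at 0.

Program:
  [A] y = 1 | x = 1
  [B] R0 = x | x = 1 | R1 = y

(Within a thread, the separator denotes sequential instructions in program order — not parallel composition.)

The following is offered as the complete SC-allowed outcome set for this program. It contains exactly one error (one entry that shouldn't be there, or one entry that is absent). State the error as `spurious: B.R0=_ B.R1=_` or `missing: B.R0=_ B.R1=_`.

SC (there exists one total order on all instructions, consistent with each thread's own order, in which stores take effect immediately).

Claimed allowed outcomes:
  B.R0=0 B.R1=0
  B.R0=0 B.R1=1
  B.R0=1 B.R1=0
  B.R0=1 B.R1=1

spurious: B.R0=1 B.R1=0

outcome vector order: (B.R0,B.R1)
SC: 3 outcomes — {00 01 11}
claimed∖SC = {10}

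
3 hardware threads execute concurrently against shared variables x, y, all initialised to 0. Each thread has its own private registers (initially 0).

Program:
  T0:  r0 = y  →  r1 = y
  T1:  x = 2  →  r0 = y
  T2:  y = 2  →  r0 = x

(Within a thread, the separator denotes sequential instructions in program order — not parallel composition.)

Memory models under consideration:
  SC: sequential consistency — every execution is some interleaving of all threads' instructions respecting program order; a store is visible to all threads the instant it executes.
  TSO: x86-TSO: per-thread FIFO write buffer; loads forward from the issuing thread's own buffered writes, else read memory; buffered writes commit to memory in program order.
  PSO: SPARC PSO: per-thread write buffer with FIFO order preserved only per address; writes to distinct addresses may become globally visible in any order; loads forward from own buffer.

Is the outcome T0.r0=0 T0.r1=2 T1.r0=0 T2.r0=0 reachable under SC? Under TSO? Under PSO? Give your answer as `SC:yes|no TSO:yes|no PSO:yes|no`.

outcome vector order: (T0.r0,T0.r1,T1.r0,T2.r0)
[SC] allowed = {(0,0,0,2) (0,0,2,0) (0,0,2,2) (0,2,0,2) (0,2,2,0) (0,2,2,2) (2,2,0,2) (2,2,2,0) (2,2,2,2)}
[TSO] allowed = {(0,0,0,0) (0,0,0,2) (0,0,2,0) (0,0,2,2) (0,2,0,0) (0,2,0,2) (0,2,2,0) (0,2,2,2) (2,2,0,0) (2,2,0,2) (2,2,2,0) (2,2,2,2)}
[PSO] allowed = {(0,0,0,0) (0,0,0,2) (0,0,2,0) (0,0,2,2) (0,2,0,0) (0,2,0,2) (0,2,2,0) (0,2,2,2) (2,2,0,0) (2,2,0,2) (2,2,2,0) (2,2,2,2)}
target (0,2,0,0) ∈ {TSO,PSO}

SC:no TSO:yes PSO:yes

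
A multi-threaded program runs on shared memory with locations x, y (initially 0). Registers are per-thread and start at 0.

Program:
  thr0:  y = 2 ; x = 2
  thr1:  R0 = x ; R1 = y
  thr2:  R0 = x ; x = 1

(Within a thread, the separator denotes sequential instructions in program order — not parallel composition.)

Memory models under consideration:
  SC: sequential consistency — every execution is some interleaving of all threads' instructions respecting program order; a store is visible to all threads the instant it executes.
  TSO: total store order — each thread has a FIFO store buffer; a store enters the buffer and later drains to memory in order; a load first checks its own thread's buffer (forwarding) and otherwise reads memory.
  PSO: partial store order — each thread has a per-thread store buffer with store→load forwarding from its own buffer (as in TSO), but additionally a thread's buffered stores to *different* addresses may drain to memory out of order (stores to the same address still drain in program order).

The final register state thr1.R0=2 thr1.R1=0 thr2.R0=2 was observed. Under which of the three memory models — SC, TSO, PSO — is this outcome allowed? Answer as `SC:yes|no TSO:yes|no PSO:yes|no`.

SC:no TSO:no PSO:yes

outcome vector order: (thr1.R0,thr1.R1,thr2.R0)
SC (9): (0,0,0) (0,0,2) (0,2,0) (0,2,2) (1,0,0) (1,2,0) (1,2,2) (2,2,0) (2,2,2)
TSO (9): (0,0,0) (0,0,2) (0,2,0) (0,2,2) (1,0,0) (1,2,0) (1,2,2) (2,2,0) (2,2,2)
PSO (12): (0,0,0) (0,0,2) (0,2,0) (0,2,2) (1,0,0) (1,0,2) (1,2,0) (1,2,2) (2,0,0) (2,0,2) (2,2,0) (2,2,2)
target (2,0,2) ∈ {PSO}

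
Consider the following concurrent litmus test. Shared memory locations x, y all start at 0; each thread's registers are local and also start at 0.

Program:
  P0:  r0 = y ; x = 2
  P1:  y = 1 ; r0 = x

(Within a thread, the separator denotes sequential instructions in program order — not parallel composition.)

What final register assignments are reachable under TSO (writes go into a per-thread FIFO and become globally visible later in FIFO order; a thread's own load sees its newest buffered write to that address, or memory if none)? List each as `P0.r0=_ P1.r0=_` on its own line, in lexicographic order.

outcome vector order: (P0.r0,P1.r0)
|TSO outcomes| = 4

P0.r0=0 P1.r0=0
P0.r0=0 P1.r0=2
P0.r0=1 P1.r0=0
P0.r0=1 P1.r0=2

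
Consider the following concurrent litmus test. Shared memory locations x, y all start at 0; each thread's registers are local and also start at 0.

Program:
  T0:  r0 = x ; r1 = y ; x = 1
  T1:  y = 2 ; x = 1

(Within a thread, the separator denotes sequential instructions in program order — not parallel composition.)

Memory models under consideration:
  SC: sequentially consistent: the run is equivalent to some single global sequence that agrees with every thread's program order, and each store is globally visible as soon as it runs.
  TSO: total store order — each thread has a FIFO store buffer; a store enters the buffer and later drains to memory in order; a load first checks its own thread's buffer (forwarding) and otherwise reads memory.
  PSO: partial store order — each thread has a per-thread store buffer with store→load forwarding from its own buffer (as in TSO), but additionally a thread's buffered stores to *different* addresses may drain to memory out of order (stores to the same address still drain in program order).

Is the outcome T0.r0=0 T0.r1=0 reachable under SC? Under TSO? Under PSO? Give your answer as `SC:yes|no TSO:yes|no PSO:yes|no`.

outcome vector order: (T0.r0,T0.r1)
SC (3): 0/0, 0/2, 1/2
TSO (3): 0/0, 0/2, 1/2
PSO (4): 0/0, 0/2, 1/0, 1/2
target 0/0 ∈ {SC,TSO,PSO}

SC:yes TSO:yes PSO:yes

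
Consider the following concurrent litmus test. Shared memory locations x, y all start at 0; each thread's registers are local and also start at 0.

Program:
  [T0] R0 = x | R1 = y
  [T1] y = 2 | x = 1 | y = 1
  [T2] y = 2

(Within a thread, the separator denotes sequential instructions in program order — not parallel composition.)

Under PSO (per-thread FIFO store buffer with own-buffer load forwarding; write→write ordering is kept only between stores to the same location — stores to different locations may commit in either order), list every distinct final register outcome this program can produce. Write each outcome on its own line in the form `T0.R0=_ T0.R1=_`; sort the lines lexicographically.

T0.R0=0 T0.R1=0
T0.R0=0 T0.R1=1
T0.R0=0 T0.R1=2
T0.R0=1 T0.R1=0
T0.R0=1 T0.R1=1
T0.R0=1 T0.R1=2

outcome vector order: (T0.R0,T0.R1)
|PSO outcomes| = 6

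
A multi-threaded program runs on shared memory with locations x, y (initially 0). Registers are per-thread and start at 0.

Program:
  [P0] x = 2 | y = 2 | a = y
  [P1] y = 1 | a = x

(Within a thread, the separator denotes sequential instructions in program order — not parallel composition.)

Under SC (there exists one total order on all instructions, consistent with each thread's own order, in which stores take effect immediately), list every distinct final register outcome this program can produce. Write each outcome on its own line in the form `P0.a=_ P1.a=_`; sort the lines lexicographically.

outcome vector order: (P0.a,P1.a)
|SC outcomes| = 3

P0.a=1 P1.a=2
P0.a=2 P1.a=0
P0.a=2 P1.a=2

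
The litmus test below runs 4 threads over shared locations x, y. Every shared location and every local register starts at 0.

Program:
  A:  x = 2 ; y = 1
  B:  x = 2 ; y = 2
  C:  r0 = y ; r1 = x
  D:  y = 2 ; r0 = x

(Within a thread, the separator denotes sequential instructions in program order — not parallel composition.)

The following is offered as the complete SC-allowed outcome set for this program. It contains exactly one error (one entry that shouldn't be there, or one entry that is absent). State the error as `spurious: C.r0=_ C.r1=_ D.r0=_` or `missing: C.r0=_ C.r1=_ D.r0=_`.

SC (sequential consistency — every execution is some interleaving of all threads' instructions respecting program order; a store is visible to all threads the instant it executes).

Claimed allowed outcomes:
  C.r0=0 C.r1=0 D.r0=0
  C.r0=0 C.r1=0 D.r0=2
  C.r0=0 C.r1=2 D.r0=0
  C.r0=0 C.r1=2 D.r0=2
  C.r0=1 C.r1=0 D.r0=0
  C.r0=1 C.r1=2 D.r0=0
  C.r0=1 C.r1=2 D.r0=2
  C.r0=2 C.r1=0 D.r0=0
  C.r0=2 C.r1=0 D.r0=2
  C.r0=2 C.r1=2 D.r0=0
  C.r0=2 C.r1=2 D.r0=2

outcome vector order: (C.r0,C.r1,D.r0)
under SC → 000, 002, 020, 022, 120, 122, 200, 202, 220, 222
claimed∖SC = {100}

spurious: C.r0=1 C.r1=0 D.r0=0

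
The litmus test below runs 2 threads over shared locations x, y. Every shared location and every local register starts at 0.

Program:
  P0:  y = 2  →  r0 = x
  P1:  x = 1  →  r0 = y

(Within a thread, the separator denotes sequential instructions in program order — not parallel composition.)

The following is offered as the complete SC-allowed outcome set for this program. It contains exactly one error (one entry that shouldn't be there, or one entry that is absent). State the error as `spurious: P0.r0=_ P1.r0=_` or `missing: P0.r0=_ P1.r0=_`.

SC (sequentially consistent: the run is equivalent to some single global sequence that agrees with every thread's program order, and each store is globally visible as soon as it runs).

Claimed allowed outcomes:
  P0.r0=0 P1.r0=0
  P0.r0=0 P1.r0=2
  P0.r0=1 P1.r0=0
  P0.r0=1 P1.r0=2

spurious: P0.r0=0 P1.r0=0

outcome vector order: (P0.r0,P1.r0)
SC (3): <0 2>, <1 0>, <1 2>
claimed∖SC = {<0 0>}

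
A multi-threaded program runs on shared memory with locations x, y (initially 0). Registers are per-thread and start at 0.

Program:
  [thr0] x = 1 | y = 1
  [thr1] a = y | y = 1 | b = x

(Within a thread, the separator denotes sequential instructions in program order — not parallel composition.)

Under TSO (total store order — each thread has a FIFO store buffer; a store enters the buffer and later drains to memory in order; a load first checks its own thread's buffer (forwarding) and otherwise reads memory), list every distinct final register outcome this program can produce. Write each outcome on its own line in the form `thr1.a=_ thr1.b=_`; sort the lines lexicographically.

thr1.a=0 thr1.b=0
thr1.a=0 thr1.b=1
thr1.a=1 thr1.b=1

outcome vector order: (thr1.a,thr1.b)
|TSO outcomes| = 3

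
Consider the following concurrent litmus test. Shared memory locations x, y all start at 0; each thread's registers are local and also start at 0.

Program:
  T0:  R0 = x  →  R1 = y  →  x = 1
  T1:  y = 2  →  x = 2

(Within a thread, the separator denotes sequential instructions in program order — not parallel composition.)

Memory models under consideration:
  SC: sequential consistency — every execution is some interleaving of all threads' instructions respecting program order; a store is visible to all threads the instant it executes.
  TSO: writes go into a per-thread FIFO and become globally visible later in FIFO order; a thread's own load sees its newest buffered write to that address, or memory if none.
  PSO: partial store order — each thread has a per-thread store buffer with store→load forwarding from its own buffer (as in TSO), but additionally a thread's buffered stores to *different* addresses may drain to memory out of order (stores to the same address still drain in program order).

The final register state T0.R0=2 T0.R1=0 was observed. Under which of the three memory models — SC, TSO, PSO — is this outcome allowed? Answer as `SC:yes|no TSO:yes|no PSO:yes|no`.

SC:no TSO:no PSO:yes

outcome vector order: (T0.R0,T0.R1)
under SC → 00; 02; 22
under TSO → 00; 02; 22
under PSO → 00; 02; 20; 22
target 20 ∈ {PSO}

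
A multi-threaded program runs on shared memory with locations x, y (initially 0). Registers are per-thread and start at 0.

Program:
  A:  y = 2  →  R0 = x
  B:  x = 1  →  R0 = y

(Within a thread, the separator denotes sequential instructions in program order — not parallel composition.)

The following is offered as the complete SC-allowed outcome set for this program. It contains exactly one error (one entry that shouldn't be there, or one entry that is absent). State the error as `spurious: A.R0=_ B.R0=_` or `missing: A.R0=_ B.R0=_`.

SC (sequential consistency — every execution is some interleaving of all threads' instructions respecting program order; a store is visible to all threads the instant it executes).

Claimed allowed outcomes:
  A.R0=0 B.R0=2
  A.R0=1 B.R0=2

missing: A.R0=1 B.R0=0

outcome vector order: (A.R0,B.R0)
SC: 3 outcomes — {<0 2> <1 0> <1 2>}
SC∖claimed = {<1 0>}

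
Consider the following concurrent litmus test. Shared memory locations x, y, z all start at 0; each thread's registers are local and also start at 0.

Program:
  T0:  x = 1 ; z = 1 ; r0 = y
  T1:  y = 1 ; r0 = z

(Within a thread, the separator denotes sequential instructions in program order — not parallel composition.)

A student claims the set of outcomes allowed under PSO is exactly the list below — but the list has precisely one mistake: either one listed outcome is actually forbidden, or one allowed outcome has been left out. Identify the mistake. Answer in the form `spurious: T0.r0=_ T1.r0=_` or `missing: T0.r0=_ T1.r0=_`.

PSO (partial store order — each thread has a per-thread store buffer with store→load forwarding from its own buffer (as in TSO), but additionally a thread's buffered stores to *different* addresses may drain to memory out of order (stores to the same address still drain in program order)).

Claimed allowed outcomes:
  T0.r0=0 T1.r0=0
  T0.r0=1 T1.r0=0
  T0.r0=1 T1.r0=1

missing: T0.r0=0 T1.r0=1

outcome vector order: (T0.r0,T1.r0)
PSO (4): 00, 01, 10, 11
PSO∖claimed = {01}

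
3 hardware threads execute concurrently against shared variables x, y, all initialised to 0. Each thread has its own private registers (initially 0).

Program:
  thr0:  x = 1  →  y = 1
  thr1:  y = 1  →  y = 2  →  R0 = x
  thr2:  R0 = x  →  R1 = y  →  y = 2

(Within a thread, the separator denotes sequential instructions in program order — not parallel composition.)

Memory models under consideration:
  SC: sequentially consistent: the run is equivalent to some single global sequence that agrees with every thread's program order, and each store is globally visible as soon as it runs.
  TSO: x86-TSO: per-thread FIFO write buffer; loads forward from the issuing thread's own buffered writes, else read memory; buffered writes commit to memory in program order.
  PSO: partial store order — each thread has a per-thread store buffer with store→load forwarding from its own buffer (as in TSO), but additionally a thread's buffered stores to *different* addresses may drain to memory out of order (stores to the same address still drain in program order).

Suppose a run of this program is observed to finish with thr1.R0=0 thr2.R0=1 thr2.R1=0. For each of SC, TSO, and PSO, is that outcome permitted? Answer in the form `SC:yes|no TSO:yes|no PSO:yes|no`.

outcome vector order: (thr1.R0,thr2.R0,thr2.R1)
[SC] allowed = {000; 001; 002; 011; 012; 100; 101; 102; 110; 111; 112}
[TSO] allowed = {000; 001; 002; 010; 011; 012; 100; 101; 102; 110; 111; 112}
[PSO] allowed = {000; 001; 002; 010; 011; 012; 100; 101; 102; 110; 111; 112}
target 010 ∈ {TSO,PSO}

SC:no TSO:yes PSO:yes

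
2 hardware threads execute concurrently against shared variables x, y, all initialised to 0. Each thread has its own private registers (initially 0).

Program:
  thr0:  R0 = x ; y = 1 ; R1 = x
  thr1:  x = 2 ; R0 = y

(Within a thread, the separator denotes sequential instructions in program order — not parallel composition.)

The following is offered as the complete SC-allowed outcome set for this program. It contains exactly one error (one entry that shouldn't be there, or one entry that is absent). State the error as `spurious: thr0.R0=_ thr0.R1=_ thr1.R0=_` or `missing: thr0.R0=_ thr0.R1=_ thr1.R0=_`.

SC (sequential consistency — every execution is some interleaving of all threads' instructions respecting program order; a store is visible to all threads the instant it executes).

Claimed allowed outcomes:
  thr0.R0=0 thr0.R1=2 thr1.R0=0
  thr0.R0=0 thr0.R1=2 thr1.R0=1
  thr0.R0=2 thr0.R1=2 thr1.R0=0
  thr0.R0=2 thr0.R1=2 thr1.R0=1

outcome vector order: (thr0.R0,thr0.R1,thr1.R0)
[SC] allowed = {(0,0,1), (0,2,0), (0,2,1), (2,2,0), (2,2,1)}
SC∖claimed = {(0,0,1)}

missing: thr0.R0=0 thr0.R1=0 thr1.R0=1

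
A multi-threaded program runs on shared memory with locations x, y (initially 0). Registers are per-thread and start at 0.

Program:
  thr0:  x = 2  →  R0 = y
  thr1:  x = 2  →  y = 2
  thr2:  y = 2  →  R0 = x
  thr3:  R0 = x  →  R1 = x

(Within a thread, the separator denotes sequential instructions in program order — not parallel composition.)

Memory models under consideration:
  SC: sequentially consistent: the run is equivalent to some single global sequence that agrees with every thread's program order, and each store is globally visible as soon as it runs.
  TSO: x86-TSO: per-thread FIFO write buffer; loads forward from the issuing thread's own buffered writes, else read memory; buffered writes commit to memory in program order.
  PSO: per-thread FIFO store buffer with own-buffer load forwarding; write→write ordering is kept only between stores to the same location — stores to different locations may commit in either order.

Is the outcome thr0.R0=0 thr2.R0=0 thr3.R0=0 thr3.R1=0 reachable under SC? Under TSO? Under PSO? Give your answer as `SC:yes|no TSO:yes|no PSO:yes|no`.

SC:no TSO:yes PSO:yes

outcome vector order: (thr0.R0,thr2.R0,thr3.R0,thr3.R1)
[SC] allowed = {0/2/0/0 0/2/0/2 0/2/2/2 2/0/0/0 2/0/0/2 2/0/2/2 2/2/0/0 2/2/0/2 2/2/2/2}
[TSO] allowed = {0/0/0/0 0/0/0/2 0/0/2/2 0/2/0/0 0/2/0/2 0/2/2/2 2/0/0/0 2/0/0/2 2/0/2/2 2/2/0/0 2/2/0/2 2/2/2/2}
[PSO] allowed = {0/0/0/0 0/0/0/2 0/0/2/2 0/2/0/0 0/2/0/2 0/2/2/2 2/0/0/0 2/0/0/2 2/0/2/2 2/2/0/0 2/2/0/2 2/2/2/2}
target 0/0/0/0 ∈ {TSO,PSO}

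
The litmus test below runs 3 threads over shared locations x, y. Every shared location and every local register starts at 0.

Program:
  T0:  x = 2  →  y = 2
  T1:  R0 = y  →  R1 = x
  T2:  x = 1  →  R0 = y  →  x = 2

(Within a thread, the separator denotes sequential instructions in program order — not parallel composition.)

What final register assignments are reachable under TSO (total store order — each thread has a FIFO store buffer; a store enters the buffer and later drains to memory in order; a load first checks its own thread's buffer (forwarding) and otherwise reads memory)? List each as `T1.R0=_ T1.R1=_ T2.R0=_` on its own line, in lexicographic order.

T1.R0=0 T1.R1=0 T2.R0=0
T1.R0=0 T1.R1=0 T2.R0=2
T1.R0=0 T1.R1=1 T2.R0=0
T1.R0=0 T1.R1=1 T2.R0=2
T1.R0=0 T1.R1=2 T2.R0=0
T1.R0=0 T1.R1=2 T2.R0=2
T1.R0=2 T1.R1=1 T2.R0=0
T1.R0=2 T1.R1=1 T2.R0=2
T1.R0=2 T1.R1=2 T2.R0=0
T1.R0=2 T1.R1=2 T2.R0=2

outcome vector order: (T1.R0,T1.R1,T2.R0)
|TSO outcomes| = 10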